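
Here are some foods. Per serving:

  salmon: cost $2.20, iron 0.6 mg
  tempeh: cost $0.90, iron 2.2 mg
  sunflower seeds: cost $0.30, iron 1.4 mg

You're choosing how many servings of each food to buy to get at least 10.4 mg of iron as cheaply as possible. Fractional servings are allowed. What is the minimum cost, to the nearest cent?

$2.23

Cost per mg of iron: sunflower seeds $0.2143, tempeh $0.4091, salmon $3.6667.
With no serving limits, use only sunflower seeds: 10.4 mg / 1.4 mg = 7.429 servings × $0.30 = $2.23.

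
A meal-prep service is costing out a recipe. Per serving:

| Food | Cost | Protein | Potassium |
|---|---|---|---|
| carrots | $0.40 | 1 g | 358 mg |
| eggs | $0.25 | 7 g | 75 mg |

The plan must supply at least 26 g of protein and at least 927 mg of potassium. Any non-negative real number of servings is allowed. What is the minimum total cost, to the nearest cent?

For a min-cost LP with two ≥-constraints, a basic feasible solution has at most two positive variables.
carrots only: max(26/1, 927/358) = 26 servings → $10.40.
eggs only: max(26/7, 927/75) = 12.36 servings → $3.09.
carrots + eggs with both tight: 1.867 servings and 3.448 servings → $1.61.
The minimum over all feasible corners is $1.61.

$1.61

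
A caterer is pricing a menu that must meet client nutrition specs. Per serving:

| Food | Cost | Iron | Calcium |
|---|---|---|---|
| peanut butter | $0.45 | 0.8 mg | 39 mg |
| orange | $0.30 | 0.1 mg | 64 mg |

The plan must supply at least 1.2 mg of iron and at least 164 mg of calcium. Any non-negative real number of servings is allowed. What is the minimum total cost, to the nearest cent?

An LP optimum is at a vertex; with two nutrient constraints at most two foods are used. Check each candidate.
peanut butter only: max(1.2/0.8, 164/39) = 4.205 servings → $1.89.
orange only: max(1.2/0.1, 164/64) = 12 servings → $3.60.
peanut butter + orange with both tight: 1.277 servings and 1.784 servings → $1.11.
So the least-cost plan costs $1.11.

$1.11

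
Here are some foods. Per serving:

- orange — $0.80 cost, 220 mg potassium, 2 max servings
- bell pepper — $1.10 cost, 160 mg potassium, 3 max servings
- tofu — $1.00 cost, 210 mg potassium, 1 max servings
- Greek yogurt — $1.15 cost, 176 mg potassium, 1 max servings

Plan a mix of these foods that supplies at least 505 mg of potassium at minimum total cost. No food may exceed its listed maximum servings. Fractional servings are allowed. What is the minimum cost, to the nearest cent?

Cost per mg of potassium: orange $0.0036, tofu $0.0048, Greek yogurt $0.0065, bell pepper $0.0069.
Take 2 servings of orange: +440.0 mg potassium for $1.60 (total $1.60, still need 65.0 mg).
Take 0.3095 servings of tofu: +65.0 mg potassium for $0.31 (total $1.91, still need 0.0 mg).
Filling from the cheapest source first is optimal under one linear minimum: $1.91.

$1.91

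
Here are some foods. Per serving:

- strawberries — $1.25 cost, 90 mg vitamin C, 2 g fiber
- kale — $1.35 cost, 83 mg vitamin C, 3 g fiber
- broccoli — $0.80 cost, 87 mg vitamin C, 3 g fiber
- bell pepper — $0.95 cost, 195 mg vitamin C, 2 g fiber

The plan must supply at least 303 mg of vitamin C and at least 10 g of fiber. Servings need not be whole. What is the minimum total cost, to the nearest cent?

This is a tiny linear program; its minimum lies at a vertex of the feasible set. List the vertices and price them.
strawberries only: max(303/90, 10/2) = 5 servings → $6.25.
kale only: max(303/83, 10/3) = 3.651 servings → $4.93.
broccoli only: max(303/87, 10/3) = 3.483 servings → $2.79.
bell pepper only: max(303/195, 10/2) = 5 servings → $4.75.
strawberries + kale with both tight: 0.7596 servings and 2.827 servings → $4.77.
strawberries + broccoli with both tight: 0.4062 servings and 3.062 servings → $2.96.
strawberries + bell pepper with both targets exact would need a negative amount; discard.
kale + broccoli: intersection lies outside the first quadrant.
kale + bell pepper with both tight: 3.208 servings and 0.1885 servings → $4.51.
broccoli + bell pepper with both tight: 3.27 servings and 0.09489 servings → $2.71.
So the least-cost plan costs $2.71.

$2.71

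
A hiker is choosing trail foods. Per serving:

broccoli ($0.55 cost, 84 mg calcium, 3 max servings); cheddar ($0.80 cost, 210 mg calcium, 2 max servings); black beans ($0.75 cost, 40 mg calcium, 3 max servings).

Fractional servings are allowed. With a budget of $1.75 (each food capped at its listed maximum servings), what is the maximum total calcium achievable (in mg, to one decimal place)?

Calcium per dollar: cheddar 262.5, broccoli 152.7, black beans 53.33.
Take 2 servings of cheddar: spends $1.60, +420.0 mg calcium (running total 420.0 mg).
Take 0.2727 servings of broccoli: spends $0.15, +22.9 mg calcium (running total 442.9 mg).
Filling greedily by calcium-per-dollar is optimal for one linear limit, giving 442.9 mg.

442.9 mg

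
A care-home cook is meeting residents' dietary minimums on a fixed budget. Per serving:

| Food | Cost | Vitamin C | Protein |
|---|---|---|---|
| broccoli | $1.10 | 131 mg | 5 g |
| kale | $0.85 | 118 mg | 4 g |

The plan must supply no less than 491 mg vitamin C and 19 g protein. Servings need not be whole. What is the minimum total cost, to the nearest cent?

The cheapest plan sits at a corner of the feasible region — with two constraints it uses at most two foods.
broccoli only: max(491/131, 19/5) = 3.8 servings → $4.18.
kale only: max(491/118, 19/4) = 4.75 servings → $4.04.
broccoli + kale: the both-tight solution has a negative serving — not a feasible corner.
Cheapest feasible corner: $4.04.

$4.04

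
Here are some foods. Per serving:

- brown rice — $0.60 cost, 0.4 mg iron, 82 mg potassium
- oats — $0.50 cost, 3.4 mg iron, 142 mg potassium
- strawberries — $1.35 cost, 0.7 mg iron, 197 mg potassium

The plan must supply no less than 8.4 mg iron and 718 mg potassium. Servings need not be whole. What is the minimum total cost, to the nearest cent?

brown rice only: max(8.4/0.4, 718/82) = 21 servings → $12.60.
oats only: max(8.4/3.4, 718/142) = 5.056 servings → $2.53.
strawberries only: max(8.4/0.7, 718/197) = 12 servings → $16.20.
brown rice + oats with both tight: 5.623 servings and 1.809 servings → $4.28.
brown rice + strawberries with both targets exact would need a negative amount; discard.
oats + strawberries with both tight: 2.02 servings and 2.189 servings → $3.96.
The minimum over all feasible corners is $2.53.

$2.53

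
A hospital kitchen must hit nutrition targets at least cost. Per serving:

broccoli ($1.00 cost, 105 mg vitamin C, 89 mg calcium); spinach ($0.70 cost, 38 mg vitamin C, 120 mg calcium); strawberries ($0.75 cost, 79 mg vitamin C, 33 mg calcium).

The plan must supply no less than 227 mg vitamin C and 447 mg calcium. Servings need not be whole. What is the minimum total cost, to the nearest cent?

The cheapest plan sits at a corner of the feasible region — with two constraints it uses at most two foods.
broccoli only: max(227/105, 447/89) = 5.022 servings → $5.02.
spinach only: max(227/38, 447/120) = 5.974 servings → $4.18.
strawberries only: max(227/79, 447/33) = 13.55 servings → $10.16.
broccoli + spinach with both tight: 1.112 servings and 2.9 servings → $3.14.
broccoli + strawberries with both targets exact would need a negative amount; discard.
spinach + strawberries with both tight: 3.382 servings and 1.247 servings → $3.30.
The minimum over all feasible corners is $3.14.

$3.14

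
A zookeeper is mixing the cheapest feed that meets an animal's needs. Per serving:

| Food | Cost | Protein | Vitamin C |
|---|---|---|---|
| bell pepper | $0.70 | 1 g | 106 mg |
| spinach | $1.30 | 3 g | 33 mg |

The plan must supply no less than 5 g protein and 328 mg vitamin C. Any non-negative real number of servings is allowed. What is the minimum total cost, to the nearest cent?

$2.93

With two linear requirements the optimum uses one or two foods; enumerate the corners.
bell pepper only: max(5/1, 328/106) = 5 servings → $3.50.
spinach only: max(5/3, 328/33) = 9.939 servings → $12.92.
bell pepper + spinach with both tight: 2.874 servings and 0.7088 servings → $2.93.
Cheapest feasible corner: $2.93.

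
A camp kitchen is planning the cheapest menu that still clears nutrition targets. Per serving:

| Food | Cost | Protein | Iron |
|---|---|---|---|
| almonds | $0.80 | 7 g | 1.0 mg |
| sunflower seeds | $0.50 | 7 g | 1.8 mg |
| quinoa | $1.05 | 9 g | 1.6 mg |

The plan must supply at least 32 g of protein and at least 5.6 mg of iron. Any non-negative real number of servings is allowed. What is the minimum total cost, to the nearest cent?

$2.29

Compare the cost at each extreme point of the feasible region.
almonds only: max(32/7, 5.6/1.0) = 5.6 servings → $4.48.
sunflower seeds only: max(32/7, 5.6/1.8) = 4.571 servings → $2.29.
quinoa only: max(32/9, 5.6/1.6) = 3.556 servings → $3.73.
almonds + sunflower seeds with both tight: 3.286 servings and 1.286 servings → $3.27.
almonds + quinoa with both tight: 0.3636 servings and 3.273 servings → $3.73.
sunflower seeds + quinoa: the both-tight solution has a negative serving — not a feasible corner.
Cheapest feasible corner: $2.29.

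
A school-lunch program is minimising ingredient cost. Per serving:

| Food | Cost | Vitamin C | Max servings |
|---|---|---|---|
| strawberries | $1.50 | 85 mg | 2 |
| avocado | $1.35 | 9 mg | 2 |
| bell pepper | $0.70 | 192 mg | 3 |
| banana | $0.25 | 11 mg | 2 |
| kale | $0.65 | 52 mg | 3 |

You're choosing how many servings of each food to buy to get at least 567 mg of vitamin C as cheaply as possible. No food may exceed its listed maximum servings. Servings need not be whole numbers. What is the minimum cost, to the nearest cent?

$2.07

Cost per mg of vitamin C: bell pepper $0.0036, kale $0.0125, strawberries $0.0176, banana $0.0227, avocado $0.1500.
Take 2.953 servings of bell pepper: +567.0 mg vitamin C for $2.07 (total $2.07, still need 0.0 mg).
Filling from the cheapest source first is optimal under one linear minimum: $2.07.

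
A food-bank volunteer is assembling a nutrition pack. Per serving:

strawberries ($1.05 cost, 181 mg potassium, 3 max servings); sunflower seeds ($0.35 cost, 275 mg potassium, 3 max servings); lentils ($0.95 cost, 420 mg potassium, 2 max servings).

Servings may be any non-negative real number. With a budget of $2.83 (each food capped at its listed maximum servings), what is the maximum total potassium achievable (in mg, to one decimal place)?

1611.9 mg

Potassium per dollar: sunflower seeds 785.7, lentils 442.1, strawberries 172.4.
Take 3 servings of sunflower seeds: spends $1.05, +825.0 mg potassium (running total 825.0 mg).
Take 1.874 servings of lentils: spends $1.78, +786.9 mg potassium (running total 1611.9 mg).
Filling greedily by potassium-per-dollar is optimal for one linear limit, giving 1611.9 mg.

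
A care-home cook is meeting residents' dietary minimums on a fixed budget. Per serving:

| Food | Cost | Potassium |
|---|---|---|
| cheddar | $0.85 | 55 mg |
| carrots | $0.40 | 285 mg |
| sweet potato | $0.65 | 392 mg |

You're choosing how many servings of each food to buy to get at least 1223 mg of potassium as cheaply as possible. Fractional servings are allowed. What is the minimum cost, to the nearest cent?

$1.72

Cost per mg of potassium: carrots $0.0014, sweet potato $0.0017, cheddar $0.0155.
With no serving limits, use only carrots: 1223 mg / 285 mg = 4.291 servings × $0.40 = $1.72.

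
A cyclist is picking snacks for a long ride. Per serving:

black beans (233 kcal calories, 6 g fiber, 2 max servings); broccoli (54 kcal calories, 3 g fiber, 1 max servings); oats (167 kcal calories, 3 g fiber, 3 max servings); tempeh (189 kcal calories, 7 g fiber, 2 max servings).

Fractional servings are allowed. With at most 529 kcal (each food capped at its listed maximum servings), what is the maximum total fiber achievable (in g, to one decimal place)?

19.5 g

Fiber per kcal: broccoli 0.05556, tempeh 0.03704, black beans 0.02575, oats 0.01796.
Take 1 serving of broccoli: uses 54 kcal, +3.0 g fiber (running total 3.0 g).
Take 2 servings of tempeh: uses 378 kcal, +14.0 g fiber (running total 17.0 g).
Take 0.4163 servings of black beans: uses 97 kcal, +2.5 g fiber (running total 19.5 g).
Filling greedily by fiber-per-kcal is optimal for one linear limit, giving 19.5 g.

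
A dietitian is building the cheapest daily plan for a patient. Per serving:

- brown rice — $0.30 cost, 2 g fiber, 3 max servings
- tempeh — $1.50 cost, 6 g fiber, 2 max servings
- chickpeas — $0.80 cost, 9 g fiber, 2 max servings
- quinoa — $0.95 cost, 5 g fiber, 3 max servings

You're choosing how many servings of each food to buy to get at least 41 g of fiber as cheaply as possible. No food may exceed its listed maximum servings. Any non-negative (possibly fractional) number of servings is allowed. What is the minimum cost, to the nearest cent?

$5.85

Cost per g of fiber: chickpeas $0.0889, brown rice $0.1500, quinoa $0.1900, tempeh $0.2500.
Take 2 servings of chickpeas: +18.0 g fiber for $1.60 (total $1.60, still need 23.0 g).
Take 3 servings of brown rice: +6.0 g fiber for $0.90 (total $2.50, still need 17.0 g).
Take 3 servings of quinoa: +15.0 g fiber for $2.85 (total $5.35, still need 2.0 g).
Take 0.3333 servings of tempeh: +2.0 g fiber for $0.50 (total $5.85, still need 0.0 g).
Filling from the cheapest source first is optimal under one linear minimum: $5.85.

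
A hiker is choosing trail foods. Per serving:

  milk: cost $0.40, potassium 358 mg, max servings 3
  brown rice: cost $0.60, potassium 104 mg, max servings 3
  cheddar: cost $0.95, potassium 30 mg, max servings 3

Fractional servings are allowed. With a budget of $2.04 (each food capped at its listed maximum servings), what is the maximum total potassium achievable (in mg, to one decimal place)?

Potassium per dollar: milk 895, brown rice 173.3, cheddar 31.58.
Take 3 servings of milk: spends $1.20, +1074.0 mg potassium (running total 1074.0 mg).
Take 1.4 servings of brown rice: spends $0.84, +145.6 mg potassium (running total 1219.6 mg).
Filling greedily by potassium-per-dollar is optimal for one linear limit, giving 1219.6 mg.

1219.6 mg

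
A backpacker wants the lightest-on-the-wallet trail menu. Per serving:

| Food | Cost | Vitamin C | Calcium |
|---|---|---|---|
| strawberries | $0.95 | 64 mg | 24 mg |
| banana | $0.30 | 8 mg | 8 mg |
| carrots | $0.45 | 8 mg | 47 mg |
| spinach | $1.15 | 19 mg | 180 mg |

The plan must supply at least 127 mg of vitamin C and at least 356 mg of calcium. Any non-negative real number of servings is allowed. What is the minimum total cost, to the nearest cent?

Minimising a linear cost over {vitamin C ≥ 127, calcium ≥ 356, servings ≥ 0} — the optimum is at a vertex, using one or two foods.
strawberries only: max(127/64, 356/24) = 14.83 servings → $14.09.
banana only: max(127/8, 356/8) = 44.5 servings → $13.35.
carrots only: max(127/8, 356/47) = 15.88 servings → $7.14.
spinach only: max(127/19, 356/180) = 6.684 servings → $7.69.
strawberries + banana: intersection lies outside the first quadrant.
strawberries + carrots with both tight: 1.108 servings and 7.009 servings → $4.21.
strawberries + spinach with both tight: 1.455 servings and 1.784 servings → $3.43.
banana + carrots with both tight: 10 servings and 5.872 servings → $5.64.
banana + spinach with both tight: 12.5 servings and 1.422 servings → $5.38.
carrots + spinach with both targets exact would need a negative amount; discard.
So the least-cost plan costs $3.43.

$3.43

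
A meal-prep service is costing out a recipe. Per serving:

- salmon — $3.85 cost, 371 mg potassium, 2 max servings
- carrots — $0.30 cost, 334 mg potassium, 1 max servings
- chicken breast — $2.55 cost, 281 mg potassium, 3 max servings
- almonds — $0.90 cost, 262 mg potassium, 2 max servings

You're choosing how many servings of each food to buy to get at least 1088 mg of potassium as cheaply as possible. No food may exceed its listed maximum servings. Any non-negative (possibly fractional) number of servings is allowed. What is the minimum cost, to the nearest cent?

Cost per mg of potassium: carrots $0.0009, almonds $0.0034, chicken breast $0.0091, salmon $0.0104.
Take 1 serving of carrots: +334.0 mg potassium for $0.30 (total $0.30, still need 754.0 mg).
Take 2 servings of almonds: +524.0 mg potassium for $1.80 (total $2.10, still need 230.0 mg).
Take 0.8185 servings of chicken breast: +230.0 mg potassium for $2.09 (total $4.19, still need 0.0 mg).
Greedy by cheapest-per-mg is optimal for a single linear constraint, so the minimum cost is $4.19.

$4.19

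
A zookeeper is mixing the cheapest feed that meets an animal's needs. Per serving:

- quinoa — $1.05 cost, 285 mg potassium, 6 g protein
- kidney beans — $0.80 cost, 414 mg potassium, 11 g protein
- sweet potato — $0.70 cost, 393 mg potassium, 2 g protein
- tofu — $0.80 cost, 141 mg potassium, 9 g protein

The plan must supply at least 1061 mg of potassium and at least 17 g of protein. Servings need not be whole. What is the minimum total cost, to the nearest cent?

$1.97

With two linear requirements the optimum uses one or two foods; enumerate the corners.
quinoa only: max(1061/285, 17/6) = 3.723 servings → $3.91.
kidney beans only: max(1061/414, 17/11) = 2.563 servings → $2.05.
sweet potato only: max(1061/393, 17/2) = 8.5 servings → $5.95.
tofu only: max(1061/141, 17/9) = 7.525 servings → $6.02.
quinoa + kidney beans with both targets exact would need a negative amount; discard.
quinoa + sweet potato with both tight: 2.55 servings and 0.8507 servings → $3.27.
quinoa + tofu: the both-tight solution has a negative serving — not a feasible corner.
kidney beans + sweet potato with both tight: 1.304 servings and 1.326 servings → $1.97.
kidney beans + tofu: intersection lies outside the first quadrant.
sweet potato + tofu with both tight: 2.197 servings and 1.401 servings → $2.66.
The minimum over all feasible corners is $1.97.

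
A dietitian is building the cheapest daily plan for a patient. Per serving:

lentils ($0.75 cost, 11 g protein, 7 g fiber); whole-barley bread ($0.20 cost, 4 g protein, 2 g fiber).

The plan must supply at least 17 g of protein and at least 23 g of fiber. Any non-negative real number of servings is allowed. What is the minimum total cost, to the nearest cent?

A basic optimal solution has at most two foods positive. Try each food alone and each pair with both targets met exactly.
lentils only: max(17/11, 23/7) = 3.286 servings → $2.46.
whole-barley bread only: max(17/4, 23/2) = 11.5 servings → $2.30.
lentils + whole-barley bread with both targets exact would need a negative amount; discard.
Cheapest feasible corner: $2.30.

$2.30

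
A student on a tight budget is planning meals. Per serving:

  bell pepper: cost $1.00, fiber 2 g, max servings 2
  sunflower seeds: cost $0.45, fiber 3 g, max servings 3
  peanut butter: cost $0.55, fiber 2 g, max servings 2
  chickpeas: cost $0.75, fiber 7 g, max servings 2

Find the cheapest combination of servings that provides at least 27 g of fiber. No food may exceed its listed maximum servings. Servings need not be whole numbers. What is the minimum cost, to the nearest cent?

$3.95

Cost per g of fiber: chickpeas $0.1071, sunflower seeds $0.1500, peanut butter $0.2750, bell pepper $0.5000.
Take 2 servings of chickpeas: +14.0 g fiber for $1.50 (total $1.50, still need 13.0 g).
Take 3 servings of sunflower seeds: +9.0 g fiber for $1.35 (total $2.85, still need 4.0 g).
Take 2 servings of peanut butter: +4.0 g fiber for $1.10 (total $3.95, still need 0.0 g).
Greedy by cheapest-per-g is optimal for a single linear constraint, so the minimum cost is $3.95.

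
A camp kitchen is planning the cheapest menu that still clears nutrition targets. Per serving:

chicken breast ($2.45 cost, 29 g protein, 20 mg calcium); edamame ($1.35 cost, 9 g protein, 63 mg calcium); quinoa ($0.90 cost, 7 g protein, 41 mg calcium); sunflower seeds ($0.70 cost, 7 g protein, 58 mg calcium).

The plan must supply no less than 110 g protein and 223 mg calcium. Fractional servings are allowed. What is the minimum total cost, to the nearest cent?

An LP optimum is at a vertex; with two nutrient constraints at most two foods are used. Check each candidate.
chicken breast only: max(110/29, 223/20) = 11.15 servings → $27.32.
edamame only: max(110/9, 223/63) = 12.22 servings → $16.50.
quinoa only: max(110/7, 223/41) = 15.71 servings → $14.14.
sunflower seeds only: max(110/7, 223/58) = 15.71 servings → $11.00.
chicken breast + edamame with both tight: 2.989 servings and 2.591 servings → $10.82.
chicken breast + quinoa with both tight: 2.811 servings and 4.068 servings → $10.55.
chicken breast + sunflower seeds with both tight: 3.125 servings and 2.767 servings → $9.59.
edamame + quinoa: the both-tight solution has a negative serving — not a feasible corner.
edamame + sunflower seeds: the both-tight solution has a negative serving — not a feasible corner.
quinoa + sunflower seeds: intersection lies outside the first quadrant.
So the least-cost plan costs $9.59.

$9.59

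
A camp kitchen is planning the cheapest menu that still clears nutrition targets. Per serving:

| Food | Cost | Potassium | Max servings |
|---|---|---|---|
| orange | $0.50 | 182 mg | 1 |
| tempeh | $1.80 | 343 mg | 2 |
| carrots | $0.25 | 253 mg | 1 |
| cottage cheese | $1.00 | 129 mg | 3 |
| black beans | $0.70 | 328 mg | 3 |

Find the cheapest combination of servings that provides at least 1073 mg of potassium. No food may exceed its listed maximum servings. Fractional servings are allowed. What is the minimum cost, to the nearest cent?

Cost per mg of potassium: carrots $0.0010, black beans $0.0021, orange $0.0027, tempeh $0.0052, cottage cheese $0.0078.
Take 1 serving of carrots: +253.0 mg potassium for $0.25 (total $0.25, still need 820.0 mg).
Take 2.5 servings of black beans: +820.0 mg potassium for $1.75 (total $2.00, still need 0.0 mg).
Greedy by cheapest-per-mg is optimal for a single linear constraint, so the minimum cost is $2.00.

$2.00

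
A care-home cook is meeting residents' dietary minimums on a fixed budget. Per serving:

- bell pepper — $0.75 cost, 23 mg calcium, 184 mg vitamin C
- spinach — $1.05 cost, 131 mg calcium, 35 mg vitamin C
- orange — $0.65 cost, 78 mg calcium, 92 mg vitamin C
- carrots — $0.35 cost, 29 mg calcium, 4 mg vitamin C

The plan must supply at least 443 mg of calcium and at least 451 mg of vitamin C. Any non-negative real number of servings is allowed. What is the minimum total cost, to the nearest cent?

A basic optimal solution has at most two foods positive. Try each food alone and each pair with both targets met exactly.
bell pepper only: max(443/23, 451/184) = 19.26 servings → $14.45.
spinach only: max(443/131, 451/35) = 12.89 servings → $13.53.
orange only: max(443/78, 451/92) = 5.679 servings → $3.69.
carrots only: max(443/29, 451/4) = 112.8 servings → $39.46.
bell pepper + spinach with both tight: 1.87 servings and 3.053 servings → $4.61.
bell pepper + orange: the both-tight solution has a negative serving — not a feasible corner.
bell pepper + carrots with both tight: 2.156 servings and 13.57 servings → $6.37.
spinach + orange with both tight: 0.5984 servings and 4.675 servings → $3.67.
spinach + carrots with both targets exact would need a negative amount; discard.
orange + carrots with both tight: 4.799 servings and 2.368 servings → $3.95.
The minimum over all feasible corners is $3.67.

$3.67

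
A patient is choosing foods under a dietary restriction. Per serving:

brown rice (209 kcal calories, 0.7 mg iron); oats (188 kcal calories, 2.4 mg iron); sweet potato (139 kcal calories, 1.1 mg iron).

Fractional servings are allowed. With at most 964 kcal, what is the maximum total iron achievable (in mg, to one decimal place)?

Iron per kcal: oats 0.01277, sweet potato 0.007914, brown rice 0.003349.
With no serving limits, spend the whole calories allowance on oats: 964 kcal / 188 kcal × 2.4 mg = 12.3 mg.

12.3 mg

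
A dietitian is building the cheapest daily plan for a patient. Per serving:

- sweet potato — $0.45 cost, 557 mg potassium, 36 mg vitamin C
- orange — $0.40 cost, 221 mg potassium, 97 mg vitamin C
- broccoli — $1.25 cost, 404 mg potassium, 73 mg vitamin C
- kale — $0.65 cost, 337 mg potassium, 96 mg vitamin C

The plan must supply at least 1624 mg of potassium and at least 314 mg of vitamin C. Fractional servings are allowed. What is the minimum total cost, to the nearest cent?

Check every corner: each single food scaled to meet both minima, and each pair solved so both constraints bind.
sweet potato only: max(1624/557, 314/36) = 8.722 servings → $3.92.
orange only: max(1624/221, 314/97) = 7.348 servings → $2.94.
broccoli only: max(1624/404, 314/73) = 4.301 servings → $5.38.
kale only: max(1624/337, 314/96) = 4.819 servings → $3.13.
sweet potato + orange with both tight: 1.913 servings and 2.527 servings → $1.87.
sweet potato + broccoli with both targets exact would need a negative amount; discard.
sweet potato + kale with both tight: 1.212 servings and 2.816 servings → $2.38.
orange + broccoli with both tight: 0.3602 servings and 3.823 servings → $4.92.
orange + kale: intersection lies outside the first quadrant.
broccoli + kale with both tight: 3.531 servings and 0.5855 servings → $4.79.
Cheapest feasible corner: $1.87.

$1.87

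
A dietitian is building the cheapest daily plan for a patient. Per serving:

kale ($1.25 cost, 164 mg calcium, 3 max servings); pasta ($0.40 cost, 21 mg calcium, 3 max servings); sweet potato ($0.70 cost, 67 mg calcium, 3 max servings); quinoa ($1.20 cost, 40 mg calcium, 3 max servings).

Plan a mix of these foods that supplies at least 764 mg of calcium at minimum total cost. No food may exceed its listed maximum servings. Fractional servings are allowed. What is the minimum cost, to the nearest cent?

$7.29

Cost per mg of calcium: kale $0.0076, sweet potato $0.0104, pasta $0.0190, quinoa $0.0300.
Take 3 servings of kale: +492.0 mg calcium for $3.75 (total $3.75, still need 272.0 mg).
Take 3 servings of sweet potato: +201.0 mg calcium for $2.10 (total $5.85, still need 71.0 mg).
Take 3 servings of pasta: +63.0 mg calcium for $1.20 (total $7.05, still need 8.0 mg).
Take 0.2 servings of quinoa: +8.0 mg calcium for $0.24 (total $7.29, still need 0.0 mg).
Greedy by cheapest-per-mg is optimal for a single linear constraint, so the minimum cost is $7.29.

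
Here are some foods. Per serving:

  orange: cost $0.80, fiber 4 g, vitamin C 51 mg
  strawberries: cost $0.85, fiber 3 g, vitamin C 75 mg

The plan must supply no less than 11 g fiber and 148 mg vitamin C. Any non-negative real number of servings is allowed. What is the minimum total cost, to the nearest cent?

Check every corner: each single food scaled to meet both minima, and each pair solved so both constraints bind.
orange only: max(11/4, 148/51) = 2.902 servings → $2.32.
strawberries only: max(11/3, 148/75) = 3.667 servings → $3.12.
orange + strawberries with both tight: 2.592 servings and 0.2109 servings → $2.25.
So the least-cost plan costs $2.25.

$2.25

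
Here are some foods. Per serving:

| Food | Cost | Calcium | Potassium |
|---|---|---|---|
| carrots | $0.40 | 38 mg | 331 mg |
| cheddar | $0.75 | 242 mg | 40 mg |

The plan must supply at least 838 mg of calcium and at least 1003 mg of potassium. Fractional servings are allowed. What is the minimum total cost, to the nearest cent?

$3.35

Minimising a linear cost over {calcium ≥ 838, potassium ≥ 1003, servings ≥ 0} — the optimum is at a vertex, using one or two foods.
carrots only: max(838/38, 1003/331) = 22.05 servings → $8.82.
cheddar only: max(838/242, 1003/40) = 25.07 servings → $18.81.
carrots + cheddar with both tight: 2.662 servings and 3.045 servings → $3.35.
The minimum over all feasible corners is $3.35.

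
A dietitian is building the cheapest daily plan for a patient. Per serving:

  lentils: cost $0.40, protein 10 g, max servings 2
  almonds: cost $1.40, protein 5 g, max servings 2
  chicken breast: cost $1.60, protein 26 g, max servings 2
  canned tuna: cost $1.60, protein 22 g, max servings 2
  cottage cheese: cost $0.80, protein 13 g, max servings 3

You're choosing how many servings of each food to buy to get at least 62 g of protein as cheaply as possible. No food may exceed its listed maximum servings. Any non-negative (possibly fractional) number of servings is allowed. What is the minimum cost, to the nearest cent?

Cost per g of protein: lentils $0.0400, chicken breast $0.0615, cottage cheese $0.0615, canned tuna $0.0727, almonds $0.2800.
Take 2 servings of lentils: +20.0 g protein for $0.80 (total $0.80, still need 42.0 g).
Take 1.615 servings of chicken breast: +42.0 g protein for $2.58 (total $3.38, still need 0.0 g).
Greedy by cheapest-per-g is optimal for a single linear constraint, so the minimum cost is $3.38.

$3.38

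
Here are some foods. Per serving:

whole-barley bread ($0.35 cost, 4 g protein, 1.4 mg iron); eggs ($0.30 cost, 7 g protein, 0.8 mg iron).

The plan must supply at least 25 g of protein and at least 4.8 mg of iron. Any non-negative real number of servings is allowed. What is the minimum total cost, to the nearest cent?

$1.44

This is a tiny linear program; its minimum lies at a vertex of the feasible set. List the vertices and price them.
whole-barley bread only: max(25/4, 4.8/1.4) = 6.25 servings → $2.19.
eggs only: max(25/7, 4.8/0.8) = 6 servings → $1.80.
whole-barley bread + eggs with both tight: 2.061 servings and 2.394 servings → $1.44.
Cheapest feasible corner: $1.44.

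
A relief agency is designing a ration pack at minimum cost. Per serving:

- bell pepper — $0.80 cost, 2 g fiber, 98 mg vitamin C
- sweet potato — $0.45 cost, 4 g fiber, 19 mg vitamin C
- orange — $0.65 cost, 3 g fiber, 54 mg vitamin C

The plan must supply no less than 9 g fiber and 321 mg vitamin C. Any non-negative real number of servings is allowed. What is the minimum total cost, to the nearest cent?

$2.82

The cheapest plan sits at a corner of the feasible region — with two constraints it uses at most two foods.
bell pepper only: max(9/2, 321/98) = 4.5 servings → $3.60.
sweet potato only: max(9/4, 321/19) = 16.89 servings → $7.60.
orange only: max(9/3, 321/54) = 5.944 servings → $3.86.
bell pepper + sweet potato with both tight: 3.144 servings and 0.678 servings → $2.82.
bell pepper + orange with both tight: 2.565 servings and 1.29 servings → $2.89.
sweet potato + orange: the both-tight solution has a negative serving — not a feasible corner.
The minimum over all feasible corners is $2.82.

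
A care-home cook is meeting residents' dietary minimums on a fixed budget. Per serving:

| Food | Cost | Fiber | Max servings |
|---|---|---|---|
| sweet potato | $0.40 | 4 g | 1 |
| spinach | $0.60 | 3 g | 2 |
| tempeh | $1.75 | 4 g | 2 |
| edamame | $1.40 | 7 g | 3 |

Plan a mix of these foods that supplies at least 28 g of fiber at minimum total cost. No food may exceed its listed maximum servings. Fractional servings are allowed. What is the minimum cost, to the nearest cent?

Cost per g of fiber: sweet potato $0.1000, spinach $0.2000, edamame $0.2000, tempeh $0.4375.
Take 1 serving of sweet potato: +4.0 g fiber for $0.40 (total $0.40, still need 24.0 g).
Take 2 servings of spinach: +6.0 g fiber for $1.20 (total $1.60, still need 18.0 g).
Take 2.571 servings of edamame: +18.0 g fiber for $3.60 (total $5.20, still need 0.0 g).
Greedy by cheapest-per-g is optimal for a single linear constraint, so the minimum cost is $5.20.

$5.20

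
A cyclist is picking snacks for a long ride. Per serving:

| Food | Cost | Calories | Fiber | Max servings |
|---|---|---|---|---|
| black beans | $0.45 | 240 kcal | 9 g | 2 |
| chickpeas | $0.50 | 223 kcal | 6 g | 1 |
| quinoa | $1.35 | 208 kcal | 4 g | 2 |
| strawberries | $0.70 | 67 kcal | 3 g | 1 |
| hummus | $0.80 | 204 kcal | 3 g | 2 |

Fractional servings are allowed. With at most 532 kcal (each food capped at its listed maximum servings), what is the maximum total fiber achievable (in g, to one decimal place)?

Fiber per kcal: strawberries 0.04478, black beans 0.0375, chickpeas 0.02691, quinoa 0.01923, hummus 0.01471.
Take 1 serving of strawberries: uses 67 kcal, +3.0 g fiber (running total 3.0 g).
Take 1.938 servings of black beans: uses 465 kcal, +17.4 g fiber (running total 20.4 g).
Filling greedily by fiber-per-kcal is optimal for one linear limit, giving 20.4 g.

20.4 g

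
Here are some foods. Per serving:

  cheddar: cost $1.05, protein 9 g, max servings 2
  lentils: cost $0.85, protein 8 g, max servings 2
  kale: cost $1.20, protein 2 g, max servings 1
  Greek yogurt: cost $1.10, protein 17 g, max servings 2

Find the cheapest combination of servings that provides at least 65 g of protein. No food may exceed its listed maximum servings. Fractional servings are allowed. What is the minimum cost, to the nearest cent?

$5.65

Cost per g of protein: Greek yogurt $0.0647, lentils $0.1062, cheddar $0.1167, kale $0.6000.
Take 2 servings of Greek yogurt: +34.0 g protein for $2.20 (total $2.20, still need 31.0 g).
Take 2 servings of lentils: +16.0 g protein for $1.70 (total $3.90, still need 15.0 g).
Take 1.667 servings of cheddar: +15.0 g protein for $1.75 (total $5.65, still need 0.0 g).
Filling from the cheapest source first is optimal under one linear minimum: $5.65.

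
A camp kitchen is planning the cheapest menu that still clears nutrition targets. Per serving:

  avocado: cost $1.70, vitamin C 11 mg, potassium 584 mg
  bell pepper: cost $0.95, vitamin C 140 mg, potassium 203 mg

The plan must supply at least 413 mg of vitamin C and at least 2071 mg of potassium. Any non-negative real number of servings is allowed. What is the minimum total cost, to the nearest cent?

At the optimum either one food covers both requirements or two foods hit both targets exactly; no other combination can be cheaper.
avocado only: max(413/11, 2071/584) = 37.55 servings → $63.83.
bell pepper only: max(413/140, 2071/203) = 10.2 servings → $9.69.
avocado + bell pepper with both tight: 2.592 servings and 2.746 servings → $7.01.
Cheapest feasible corner: $7.01.

$7.01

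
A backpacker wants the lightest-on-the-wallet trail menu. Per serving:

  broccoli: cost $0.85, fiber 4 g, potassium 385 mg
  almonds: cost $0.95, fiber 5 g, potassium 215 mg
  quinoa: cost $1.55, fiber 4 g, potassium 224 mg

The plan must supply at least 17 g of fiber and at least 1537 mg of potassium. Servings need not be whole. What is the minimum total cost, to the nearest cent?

$3.57

Two binding constraints pin down two serving amounts, so the optimal mix uses at most two foods. The candidates are each food alone (scaled to the tighter of fiber/potassium) and each pair with both constraints tight.
broccoli only: max(17/4, 1537/385) = 4.25 servings → $3.61.
almonds only: max(17/5, 1537/215) = 7.149 servings → $6.79.
quinoa only: max(17/4, 1537/224) = 6.862 servings → $10.64.
broccoli + almonds with both tight: 3.784 servings and 0.3728 servings → $3.57.
broccoli + quinoa with both tight: 3.634 servings and 0.6165 servings → $4.04.
almonds + quinoa with both targets exact would need a negative amount; discard.
So the least-cost plan costs $3.57.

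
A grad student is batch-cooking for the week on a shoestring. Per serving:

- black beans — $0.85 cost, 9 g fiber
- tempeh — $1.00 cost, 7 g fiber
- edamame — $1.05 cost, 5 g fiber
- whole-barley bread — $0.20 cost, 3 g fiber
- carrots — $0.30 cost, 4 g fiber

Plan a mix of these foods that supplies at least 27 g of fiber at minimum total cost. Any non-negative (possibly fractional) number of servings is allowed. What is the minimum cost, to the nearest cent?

Cost per g of fiber: whole-barley bread $0.0667, carrots $0.0750, black beans $0.0944, tempeh $0.1429, edamame $0.2100.
With no serving limits, use only whole-barley bread: 27 g / 3 g = 9 servings × $0.20 = $1.80.

$1.80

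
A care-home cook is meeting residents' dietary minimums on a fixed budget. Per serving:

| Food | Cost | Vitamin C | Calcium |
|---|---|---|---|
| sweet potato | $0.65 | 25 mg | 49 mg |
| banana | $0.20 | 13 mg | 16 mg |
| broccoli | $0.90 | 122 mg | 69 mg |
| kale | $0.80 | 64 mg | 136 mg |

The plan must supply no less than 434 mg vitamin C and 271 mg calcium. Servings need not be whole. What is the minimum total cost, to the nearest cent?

sweet potato only: max(434/25, 271/49) = 17.36 servings → $11.28.
banana only: max(434/13, 271/16) = 33.38 servings → $6.68.
broccoli only: max(434/122, 271/69) = 3.928 servings → $3.53.
kale only: max(434/64, 271/136) = 6.781 servings → $5.42.
sweet potato + banana: the both-tight solution has a negative serving — not a feasible corner.
sweet potato + broccoli with both tight: 0.7327 servings and 3.407 servings → $3.54.
sweet potato + kale with both targets exact would need a negative amount; discard.
banana + broccoli with both tight: 2.954 servings and 3.243 servings → $3.51.
banana + kale with both targets exact would need a negative amount; discard.
broccoli + kale with both tight: 3.423 servings and 0.2559 servings → $3.29.
The minimum over all feasible corners is $3.29.

$3.29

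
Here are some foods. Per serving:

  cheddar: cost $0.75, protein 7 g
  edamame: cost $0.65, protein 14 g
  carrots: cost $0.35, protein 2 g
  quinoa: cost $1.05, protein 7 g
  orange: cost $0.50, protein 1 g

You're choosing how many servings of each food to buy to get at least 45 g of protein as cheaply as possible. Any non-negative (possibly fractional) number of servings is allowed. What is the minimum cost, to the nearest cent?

Cost per g of protein: edamame $0.0464, cheddar $0.1071, quinoa $0.1500, carrots $0.1750, orange $0.5000.
With no serving limits, use only edamame: 45 g / 14 g = 3.214 servings × $0.65 = $2.09.

$2.09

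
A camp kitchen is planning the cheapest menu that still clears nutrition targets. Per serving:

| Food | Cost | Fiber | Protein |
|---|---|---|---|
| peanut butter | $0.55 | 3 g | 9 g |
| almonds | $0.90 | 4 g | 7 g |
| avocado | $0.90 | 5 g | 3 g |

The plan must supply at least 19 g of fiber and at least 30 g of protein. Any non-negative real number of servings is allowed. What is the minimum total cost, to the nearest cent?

peanut butter only: max(19/3, 30/9) = 6.333 servings → $3.48.
almonds only: max(19/4, 30/7) = 4.75 servings → $4.28.
avocado only: max(19/5, 30/3) = 10 servings → $9.00.
peanut butter + almonds: the both-tight solution has a negative serving — not a feasible corner.
peanut butter + avocado with both tight: 2.583 servings and 2.25 servings → $3.45.
almonds + avocado with both tight: 4.043 servings and 0.5652 servings → $4.15.
Cheapest feasible corner: $3.45.

$3.45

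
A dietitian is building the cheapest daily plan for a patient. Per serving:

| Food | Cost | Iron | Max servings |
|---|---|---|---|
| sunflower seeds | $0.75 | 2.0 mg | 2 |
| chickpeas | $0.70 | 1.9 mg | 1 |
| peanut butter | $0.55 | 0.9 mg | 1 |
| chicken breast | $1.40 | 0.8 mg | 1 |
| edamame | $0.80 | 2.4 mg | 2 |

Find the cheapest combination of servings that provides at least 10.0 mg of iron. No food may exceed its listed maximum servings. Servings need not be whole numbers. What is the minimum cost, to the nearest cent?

$3.54

Cost per mg of iron: edamame $0.3333, chickpeas $0.3684, sunflower seeds $0.3750, peanut butter $0.6111, chicken breast $1.7500.
Take 2 servings of edamame: +4.8 mg iron for $1.60 (total $1.60, still need 5.2 mg).
Take 1 serving of chickpeas: +1.9 mg iron for $0.70 (total $2.30, still need 3.3 mg).
Take 1.65 servings of sunflower seeds: +3.3 mg iron for $1.24 (total $3.54, still need 0.0 mg).
Filling from the cheapest source first is optimal under one linear minimum: $3.54.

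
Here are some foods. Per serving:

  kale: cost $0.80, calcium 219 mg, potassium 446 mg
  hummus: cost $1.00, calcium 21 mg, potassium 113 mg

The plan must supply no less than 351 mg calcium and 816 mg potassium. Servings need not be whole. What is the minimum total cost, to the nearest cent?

Compare the cost at each extreme point of the feasible region.
kale only: max(351/219, 816/446) = 1.83 servings → $1.46.
hummus only: max(351/21, 816/113) = 16.71 servings → $16.71.
kale + hummus with both tight: 1.465 servings and 1.441 servings → $2.61.
Cheapest feasible corner: $1.46.

$1.46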